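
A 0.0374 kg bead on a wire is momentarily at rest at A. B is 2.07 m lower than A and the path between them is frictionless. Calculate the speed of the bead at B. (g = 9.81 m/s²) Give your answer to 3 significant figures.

Equating total energy at the two states: mgh = ½mv²
The mass cancels from both sides.
v = √(2gh) = √(2 × 9.81 × 2.07) = √40.613 = 6.373 m/s

v = 6.37 m/s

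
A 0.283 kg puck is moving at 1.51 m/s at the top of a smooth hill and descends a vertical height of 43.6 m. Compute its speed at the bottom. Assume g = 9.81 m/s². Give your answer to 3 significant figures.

Equating total energy at the two states: ½mv₀² + mgh = ½mv²
v² = v₀² + 2gh = (1.51)² + 2(9.81)(43.6) = 857.71
v = √857.71 = 29.29 m/s

v = 29.3 m/s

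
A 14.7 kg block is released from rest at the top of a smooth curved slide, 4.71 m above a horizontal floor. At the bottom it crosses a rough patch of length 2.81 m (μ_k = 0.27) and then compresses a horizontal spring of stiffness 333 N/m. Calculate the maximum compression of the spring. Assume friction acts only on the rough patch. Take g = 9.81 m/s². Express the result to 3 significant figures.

x = 1.85 m

Initial energy: E₁ = mgh = (14.7)(9.81)(4.71) = 679.21 J
Friction removes W_f = μ_k mg d = (0.27)(14.7)(9.81)(2.81) = 109.4 J
Energy reaching the spring: E = 679.21 − 109.4 = 569.81 J
At max compression ½kx² = E ⇒ x = √(2E/k) = √(2 × 569.81/333) = 1.850 m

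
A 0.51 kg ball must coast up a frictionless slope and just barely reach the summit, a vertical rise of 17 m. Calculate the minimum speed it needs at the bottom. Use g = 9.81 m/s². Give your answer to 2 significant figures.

v = 18 m/s

At the top it is momentarily at rest, so all KE converts to PE: ½mv² = mgh
v = √(2gh) = √(2 × 9.81 × 17) = 18.26 m/s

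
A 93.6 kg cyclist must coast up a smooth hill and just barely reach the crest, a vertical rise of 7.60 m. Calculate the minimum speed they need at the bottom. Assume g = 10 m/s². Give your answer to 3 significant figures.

At the top they are momentarily at rest, so all KE converts to PE: ½mv² = mgh
v = √(2gh) = √(2 × 10 × 7.60) = 12.33 m/s

v = 12.3 m/s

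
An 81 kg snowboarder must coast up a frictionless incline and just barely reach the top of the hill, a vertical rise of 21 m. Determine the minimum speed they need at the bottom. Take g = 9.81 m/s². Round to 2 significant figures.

At the top they are momentarily at rest, so all KE converts to PE: ½mv² = mgh
v = √(2gh) = √(2 × 9.81 × 21) = 20.30 m/s

v = 20 m/s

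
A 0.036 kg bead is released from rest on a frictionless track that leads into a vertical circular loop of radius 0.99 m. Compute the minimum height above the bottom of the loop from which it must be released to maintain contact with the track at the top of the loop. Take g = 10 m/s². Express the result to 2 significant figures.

h = 2.5 m

At the top, for minimum speed gravity alone supplies the centripetal force: mg = mv_top²/r ⇒ v_top² = gr = 9.900 m²/s²
Energy conservation from release height h to the top (height 2r): mgh = ½mv_top² + mg(2r)
h = v_top²/(2g) + 2r = r/2 + 2r = 5r/2 = 2.475 m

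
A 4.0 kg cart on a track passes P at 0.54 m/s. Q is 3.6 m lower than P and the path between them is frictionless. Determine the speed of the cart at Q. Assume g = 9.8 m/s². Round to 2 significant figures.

v = 8.4 m/s

Equating total energy at the two states: ½mv₀² + mgh = ½mv²
v² = v₀² + 2gh = (0.54)² + 2(9.8)(3.6) = 70.852
v = √70.852 = 8.417 m/s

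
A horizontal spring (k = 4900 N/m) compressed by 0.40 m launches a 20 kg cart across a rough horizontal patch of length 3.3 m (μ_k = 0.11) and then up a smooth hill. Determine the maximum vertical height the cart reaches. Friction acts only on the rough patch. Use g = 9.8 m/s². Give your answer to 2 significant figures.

Spring energy: E₀ = ½kx² = ½(4900)(0.40)² = 392.00 J
Friction: W_f = μ_k mg d = (0.11)(20)(9.8)(3.3) = 71.15 J
Energy at base of ramp: E = 392.00 − 71.15 = 320.85 J
At max height all remaining energy is PE: mgh = E ⇒ h = E/(mg) = 320.85/(20 × 9.8) = 1.637 m

h = 1.6 m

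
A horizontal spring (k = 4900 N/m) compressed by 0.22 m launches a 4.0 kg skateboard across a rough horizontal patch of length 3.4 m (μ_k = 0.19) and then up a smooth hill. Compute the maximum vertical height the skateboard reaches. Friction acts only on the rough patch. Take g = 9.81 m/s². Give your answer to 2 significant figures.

Spring energy: E₀ = ½kx² = ½(4900)(0.22)² = 118.58 J
Friction: W_f = μ_k mg d = (0.19)(4.0)(9.81)(3.4) = 25.35 J
Energy at base of ramp: E = 118.58 − 25.35 = 93.231 J
At max height all remaining energy is PE: mgh = E ⇒ h = E/(mg) = 93.231/(4.0 × 9.81) = 2.376 m

h = 2.4 m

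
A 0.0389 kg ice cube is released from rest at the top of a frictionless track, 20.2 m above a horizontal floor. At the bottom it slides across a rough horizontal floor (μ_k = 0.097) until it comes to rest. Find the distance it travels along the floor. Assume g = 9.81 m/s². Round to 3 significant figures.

Applying the work–energy principle:
At rest all PE has been dissipated by friction: mgh = μ_k m g d
d = h/μ_k = 20.2/0.097 = 208.2 m

d = 208 m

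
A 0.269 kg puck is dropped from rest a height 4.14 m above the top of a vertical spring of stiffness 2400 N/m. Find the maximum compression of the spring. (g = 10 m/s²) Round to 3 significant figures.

x = 0.0975 m

Measuring PE from the top of the relaxed spring, at max compression the puck has dropped H + x with zero KE, so:
mg(H + x) = ½kx²
½(2400)x² − (0.269)(10)x − (0.269)(10)(4.14) = 0
1200x² − 2.690x − 11.14 = 0
x = [2.690 + √(7.236 + 53456)]/(2 × 1200) = 0.09746 m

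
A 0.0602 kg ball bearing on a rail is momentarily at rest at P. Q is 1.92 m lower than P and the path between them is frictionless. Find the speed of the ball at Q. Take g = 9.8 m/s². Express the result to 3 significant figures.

Energy conservation between the two points: mgh = ½mv²
The mass cancels from both sides.
v = √(2gh) = √(2 × 9.8 × 1.92) = √37.632 = 6.134 m/s

v = 6.13 m/s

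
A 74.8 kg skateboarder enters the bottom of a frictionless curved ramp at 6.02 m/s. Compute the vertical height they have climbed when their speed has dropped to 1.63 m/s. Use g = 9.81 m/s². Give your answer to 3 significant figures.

h = 1.71 m

Conservation of energy: ½mv₁² = ½mv₂² + mgh
h = (v₁² − v₂²)/(2g) = (6.02² − 1.63²)/(2 × 9.81) = 1.712 m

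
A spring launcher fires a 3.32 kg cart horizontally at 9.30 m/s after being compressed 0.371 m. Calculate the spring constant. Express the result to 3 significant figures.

½kx² = ½mv²
k = mv²/x² = (3.32)(9.30)²/(0.371)² = 2086 N/m

k = 2090 N/m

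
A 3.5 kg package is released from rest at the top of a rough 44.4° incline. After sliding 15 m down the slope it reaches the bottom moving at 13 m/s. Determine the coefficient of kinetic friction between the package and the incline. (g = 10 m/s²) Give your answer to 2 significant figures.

mgh = ½mv² + μ_k (mg cosθ) L, with h = L sinθ
mgL sinθ = 367.32 J; ½mv² = 295.75 J
W_f = 367.32 − 295.75 = 71.57 J
μ_k = W_f/(mg cosθ · L) = 71.57/(25.01 × 15) = 0.1908

μ_k = 0.19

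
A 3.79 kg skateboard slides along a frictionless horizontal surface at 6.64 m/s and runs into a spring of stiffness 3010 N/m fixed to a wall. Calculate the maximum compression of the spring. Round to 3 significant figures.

x = 0.236 m

All KE is stored as spring PE at maximum compression: ½mv² = ½kx²
x = v√(m/k) = 6.64 × √(3.79/3010) = 0.2356 m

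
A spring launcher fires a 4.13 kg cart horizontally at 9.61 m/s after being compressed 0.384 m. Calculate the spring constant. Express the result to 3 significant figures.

Energy stored in the spring equals the launch KE: ½kx² = ½mv²
k = mv²/x² = (4.13)(9.61)²/(0.384)² = 2587 N/m

k = 2590 N/m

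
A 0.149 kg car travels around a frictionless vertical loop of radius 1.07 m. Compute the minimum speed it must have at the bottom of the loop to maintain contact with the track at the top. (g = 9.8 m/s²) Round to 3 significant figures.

At the top: mg = mv_top²/r ⇒ v_top² = gr = 10.49 m²/s²
Energy from bottom to top (height 2r): ½mv_bot² = ½mv_top² + mg(2r)
v_bot² = gr + 4gr = 5gr = 52.43
v_bot = √(5gr) = 7.241 m/s

v = 7.24 m/s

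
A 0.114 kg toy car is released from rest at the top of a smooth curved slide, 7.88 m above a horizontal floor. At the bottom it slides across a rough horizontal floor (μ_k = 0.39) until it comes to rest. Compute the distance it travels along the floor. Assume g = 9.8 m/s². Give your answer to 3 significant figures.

d = 20.2 m

Energy bookkeeping (friction removes W_f = μ_k N d):
At rest all PE has been dissipated by friction: mgh = μ_k m g d
d = h/μ_k = 7.88/0.39 = 20.21 m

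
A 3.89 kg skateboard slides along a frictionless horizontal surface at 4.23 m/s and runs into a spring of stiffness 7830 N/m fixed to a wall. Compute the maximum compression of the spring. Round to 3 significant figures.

x = 0.0943 m

Conservation of energy between contact and max compression: ½mv² = ½kx²
x = v√(m/k) = 4.23 × √(3.89/7830) = 0.09428 m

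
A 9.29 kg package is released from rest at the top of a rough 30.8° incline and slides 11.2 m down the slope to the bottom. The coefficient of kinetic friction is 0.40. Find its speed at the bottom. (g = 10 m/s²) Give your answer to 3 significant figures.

v = 6.14 m/s

Taking the bottom as reference, mgh = ½mv² + μ_k N L with h = L sinθ, N = mg cosθ:
mgh = mgL sinθ = (9.29)(10)(11.2)sin30.8° = 532.77 J
W_f = μ_k mg cosθ · L = (0.40)(9.29)(10)cos30.8°·11.2 = 357.5 J
½mv² = 532.77 − 357.5 = 175.28 J
v = √(2 × 175.28/9.29) = 6.143 m/s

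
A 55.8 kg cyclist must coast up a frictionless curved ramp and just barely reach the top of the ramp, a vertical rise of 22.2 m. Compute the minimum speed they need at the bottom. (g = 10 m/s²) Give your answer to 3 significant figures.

At the top they are momentarily at rest, so all KE converts to PE: ½mv² = mgh
v = √(2gh) = √(2 × 10 × 22.2) = 21.07 m/s

v = 21.1 m/s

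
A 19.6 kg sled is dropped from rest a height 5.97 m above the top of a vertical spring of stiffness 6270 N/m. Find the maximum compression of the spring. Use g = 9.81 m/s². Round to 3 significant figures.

x = 0.637 m

Let x be the compression. The total drop is H + x, and the sled is instantaneously at rest at max compression, so energy conservation gives:
mg(H + x) = ½kx²
½(6270)x² − (19.6)(9.81)x − (19.6)(9.81)(5.97) = 0
3135x² − 192.3x − 1148 = 0
x = [192.3 + √(36970 + 1.4395e+07)]/(2 × 3135) = 0.6365 m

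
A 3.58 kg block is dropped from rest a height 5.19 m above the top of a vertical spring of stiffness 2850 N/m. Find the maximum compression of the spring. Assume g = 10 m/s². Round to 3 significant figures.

x = 0.374 m

Measuring PE from the top of the relaxed spring, at max compression the block has dropped H + x with zero KE, so:
mg(H + x) = ½kx²
½(2850)x² − (3.58)(10)x − (3.58)(10)(5.19) = 0
1425x² − 35.80x − 185.8 = 0
x = [35.80 + √(1282 + 1.0591e+06)]/(2 × 1425) = 0.3739 m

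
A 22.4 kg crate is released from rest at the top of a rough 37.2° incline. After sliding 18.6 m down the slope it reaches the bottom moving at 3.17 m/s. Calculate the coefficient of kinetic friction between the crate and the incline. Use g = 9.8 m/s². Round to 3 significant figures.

Energy balance down the incline: mg L sinθ − ½mv² = μ_k (mg cosθ) L
mgL sinθ = 2468.6 J; ½mv² = 112.55 J
W_f = 2468.6 − 112.55 = 2356 J
μ_k = W_f/(mg cosθ · L) = 2356/(174.9 × 18.6) = 0.7244

μ_k = 0.724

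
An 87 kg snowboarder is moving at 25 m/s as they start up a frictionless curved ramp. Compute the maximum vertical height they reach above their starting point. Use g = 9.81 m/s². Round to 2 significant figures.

h = 32 m

By energy conservation, ½mv² = mgh
h = v²/(2g) = 25²/(2 × 9.81) = 31.86 m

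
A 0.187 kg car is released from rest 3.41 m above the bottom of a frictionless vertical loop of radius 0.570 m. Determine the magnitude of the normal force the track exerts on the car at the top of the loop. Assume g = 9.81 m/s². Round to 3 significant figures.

Energy from release to top (height 2r): mgh = ½mv_top² + mg(2r)
v_top² = 2g(h − 2r) = 2(9.81)(3.41 − 1.140) = 44.537 m²/s²
At the top, both N and weight point toward the centre: N + mg = mv_top²/r
N = m(v_top²/r − g) = 0.187(44.537/0.570 − 9.81) = 12.78 N

N = 12.8 N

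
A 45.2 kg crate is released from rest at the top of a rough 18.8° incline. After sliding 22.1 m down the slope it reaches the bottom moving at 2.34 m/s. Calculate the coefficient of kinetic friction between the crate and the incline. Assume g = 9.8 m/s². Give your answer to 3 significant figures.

μ_k = 0.327

The energy dissipated by friction is the PE lost minus the KE gained:
mgL sinθ = 3154.8 J; ½mv² = 123.75 J
W_f = 3154.8 − 123.75 = 3031 J
μ_k = W_f/(mg cosθ · L) = 3031/(419.3 × 22.1) = 0.3271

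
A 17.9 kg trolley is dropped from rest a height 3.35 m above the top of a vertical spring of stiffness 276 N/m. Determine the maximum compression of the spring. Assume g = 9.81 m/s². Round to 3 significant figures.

Let x be the compression. The total drop is H + x, and the trolley is instantaneously at rest at max compression, so energy conservation gives:
mg(H + x) = ½kx²
½(276)x² − (17.9)(9.81)x − (17.9)(9.81)(3.35) = 0
138.0x² − 175.6x − 588.3 = 0
x = [175.6 + √(30835 + 324718)]/(2 × 138.0) = 2.797 m

x = 2.80 m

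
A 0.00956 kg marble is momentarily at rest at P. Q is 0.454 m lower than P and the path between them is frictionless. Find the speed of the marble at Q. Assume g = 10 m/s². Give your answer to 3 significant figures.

Energy conservation between the two points: mgh = ½mv²
The mass cancels from both sides.
v = √(2gh) = √(2 × 10 × 0.454) = √9.0800 = 3.013 m/s

v = 3.01 m/s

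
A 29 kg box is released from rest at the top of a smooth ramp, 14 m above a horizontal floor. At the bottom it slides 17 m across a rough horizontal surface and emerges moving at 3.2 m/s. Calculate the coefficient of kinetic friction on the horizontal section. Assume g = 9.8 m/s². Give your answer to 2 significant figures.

μ_k = 0.79

Energy bookkeeping (friction removes W_f = μ_k N d):
mgh = ½mv² + μ_k m g d
mgh = 3978.8 J; ½mv² = 148.48 J
W_f = 3978.8 − 148.48 = 3830 J
μ_k = W_f/(mg·d) = 3830/(284.2 × 17) = 0.7928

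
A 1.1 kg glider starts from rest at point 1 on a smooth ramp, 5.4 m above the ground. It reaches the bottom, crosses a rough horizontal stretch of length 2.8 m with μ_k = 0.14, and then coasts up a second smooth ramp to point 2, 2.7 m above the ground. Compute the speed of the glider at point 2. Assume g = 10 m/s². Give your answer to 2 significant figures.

v = 6.8 m/s

Energy at 1: mgh₁ = (1.1)(10)(5.4) = 59.400 J
Friction loss: W_f = μ_k mg d = 4.312 J
At 2: ½mv² + mgh₂ = mgh₁ − W_f
½mv² = 59.400 − 4.312 − 29.700 = 25.388 J
v = √(2 × 25.388/1.1) = 6.794 m/s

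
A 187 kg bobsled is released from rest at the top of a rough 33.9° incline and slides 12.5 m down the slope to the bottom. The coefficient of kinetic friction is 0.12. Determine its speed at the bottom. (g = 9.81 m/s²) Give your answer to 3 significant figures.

Taking the bottom as reference, mgh = ½mv² + μ_k N L with h = L sinθ, N = mg cosθ:
mgh = mgL sinθ = (187)(9.81)(12.5)sin33.9° = 12790 J
W_f = μ_k mg cosθ · L = (0.12)(187)(9.81)cos33.9°·12.5 = 2284 J
½mv² = 12790 − 2284 = 10506 J
v = √(2 × 10506/187) = 10.60 m/s

v = 10.6 m/s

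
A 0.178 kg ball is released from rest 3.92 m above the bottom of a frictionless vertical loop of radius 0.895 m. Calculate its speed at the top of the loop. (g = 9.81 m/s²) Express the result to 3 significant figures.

Energy conservation: mgh = ½mv_top² + mg(2r)
v_top² = 2g(h − 2r) = 2(9.81)(3.92 − 1.790) = 41.79
v_top = 6.465 m/s

v = 6.46 m/s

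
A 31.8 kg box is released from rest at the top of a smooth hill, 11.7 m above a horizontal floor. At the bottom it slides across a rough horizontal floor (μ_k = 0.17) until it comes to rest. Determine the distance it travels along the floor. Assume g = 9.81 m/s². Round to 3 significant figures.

Applying the work–energy principle:
At rest all PE has been dissipated by friction: mgh = μ_k m g d
d = h/μ_k = 11.7/0.17 = 68.82 m

d = 68.8 m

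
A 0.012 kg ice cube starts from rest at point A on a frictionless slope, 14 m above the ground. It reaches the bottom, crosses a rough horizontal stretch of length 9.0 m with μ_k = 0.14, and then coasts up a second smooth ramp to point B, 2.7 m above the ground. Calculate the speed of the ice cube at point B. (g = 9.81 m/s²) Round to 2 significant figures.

Energy at A: mgh₁ = (0.012)(9.81)(14) = 1.6481 J
Friction loss: W_f = μ_k mg d = 0.1483 J
At B: ½mv² + mgh₂ = mgh₁ − W_f
½mv² = 1.6481 − 0.1483 − 0.31784 = 1.1819 J
v = √(2 × 1.1819/0.012) = 14.04 m/s

v = 14 m/s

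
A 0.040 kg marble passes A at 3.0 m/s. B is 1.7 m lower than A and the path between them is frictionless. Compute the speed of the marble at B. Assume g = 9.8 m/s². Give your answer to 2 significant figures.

Energy conservation between the two points: ½mv₀² + mgh = ½mv²
v² = v₀² + 2gh = (3.0)² + 2(9.8)(1.7) = 42.320
v = √42.320 = 6.505 m/s

v = 6.5 m/s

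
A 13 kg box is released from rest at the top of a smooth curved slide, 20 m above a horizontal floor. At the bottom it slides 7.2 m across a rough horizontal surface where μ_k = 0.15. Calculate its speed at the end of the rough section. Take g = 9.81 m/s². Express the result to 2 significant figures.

Energy bookkeeping (friction removes W_f = μ_k N d):
mgh = ½mv² + μ_k m g d
W_f = μ_k mg d = (0.15)(13)(9.81)(7.2) = 137.7 J
½mv² = mgh − W_f = 2550.6 − 137.7 = 2412.9 J
v = √(2 × 2412.9/13) = 19.27 m/s

v = 19 m/s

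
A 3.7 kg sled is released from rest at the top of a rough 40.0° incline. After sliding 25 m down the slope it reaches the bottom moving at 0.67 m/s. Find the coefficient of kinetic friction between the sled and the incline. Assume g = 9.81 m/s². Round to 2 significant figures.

μ_k = 0.84

The energy dissipated by friction is the PE lost minus the KE gained:
mgL sinθ = 583.28 J; ½mv² = 0.83047 J
W_f = 583.28 − 0.83047 = 582.5 J
μ_k = W_f/(mg cosθ · L) = 582.5/(27.81 × 25) = 0.8379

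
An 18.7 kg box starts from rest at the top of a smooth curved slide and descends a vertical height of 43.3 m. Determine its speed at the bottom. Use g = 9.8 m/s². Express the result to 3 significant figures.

Mechanical energy is conserved (no friction): mgh = ½mv²
v = √(2gh) = √(2 × 9.8 × 43.3) = √848.68 = 29.13 m/s

v = 29.1 m/s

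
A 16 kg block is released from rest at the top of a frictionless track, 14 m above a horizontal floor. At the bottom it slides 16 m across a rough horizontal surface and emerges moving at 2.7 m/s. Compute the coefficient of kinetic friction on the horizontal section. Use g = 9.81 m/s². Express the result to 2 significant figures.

Energy bookkeeping (friction removes W_f = μ_k N d):
mgh = ½mv² + μ_k m g d
mgh = 2197.4 J; ½mv² = 58.320 J
W_f = 2197.4 − 58.320 = 2139 J
μ_k = W_f/(mg·d) = 2139/(157.0 × 16) = 0.8518

μ_k = 0.85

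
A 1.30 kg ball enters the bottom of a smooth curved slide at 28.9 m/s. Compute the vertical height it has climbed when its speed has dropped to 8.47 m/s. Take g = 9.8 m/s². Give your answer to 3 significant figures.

Conservation of energy: ½mv₁² = ½mv₂² + mgh
h = (v₁² − v₂²)/(2g) = (28.9² − 8.47²)/(2 × 9.8) = 38.95 m

h = 39.0 m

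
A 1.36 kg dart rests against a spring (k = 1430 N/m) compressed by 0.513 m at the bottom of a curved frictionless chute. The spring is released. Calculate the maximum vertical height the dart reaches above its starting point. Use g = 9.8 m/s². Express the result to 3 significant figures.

All spring PE becomes gravitational PE at the highest point: ½kx² = mgh
h = kx²/(2mg) = (1430)(0.513)²/(2 × 1.36 × 9.8) = 14.12 m

h = 14.1 m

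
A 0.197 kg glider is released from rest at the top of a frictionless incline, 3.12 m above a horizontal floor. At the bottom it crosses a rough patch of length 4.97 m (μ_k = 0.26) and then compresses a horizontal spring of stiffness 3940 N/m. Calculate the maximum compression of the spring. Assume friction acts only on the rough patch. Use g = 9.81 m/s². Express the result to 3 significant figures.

x = 0.0423 m

Initial energy: E₁ = mgh = (0.197)(9.81)(3.12) = 6.0296 J
Friction removes W_f = μ_k mg d = (0.26)(0.197)(9.81)(4.97) = 2.497 J
Energy reaching the spring: E = 6.0296 − 2.497 = 3.5324 J
At max compression ½kx² = E ⇒ x = √(2E/k) = √(2 × 3.5324/3940) = 0.04234 m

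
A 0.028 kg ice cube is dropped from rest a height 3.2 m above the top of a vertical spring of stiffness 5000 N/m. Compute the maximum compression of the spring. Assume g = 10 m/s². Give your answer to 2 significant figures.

x = 0.019 m

Take the reference level at the top of the uncompressed spring. At max compression the cube has fallen H + x and is momentarily at rest:
mg(H + x) = ½kx²
½(5000)x² − (0.028)(10)x − (0.028)(10)(3.2) = 0
2500x² − 0.2800x − 0.8960 = 0
x = [0.2800 + √(0.07840 + 8960.0)]/(2 × 2500) = 0.01899 m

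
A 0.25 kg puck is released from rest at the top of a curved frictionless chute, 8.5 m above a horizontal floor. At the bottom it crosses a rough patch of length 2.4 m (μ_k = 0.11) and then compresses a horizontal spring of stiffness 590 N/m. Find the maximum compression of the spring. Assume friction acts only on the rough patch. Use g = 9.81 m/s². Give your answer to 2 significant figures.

x = 0.26 m

Initial energy: E₁ = mgh = (0.25)(9.81)(8.5) = 20.846 J
Friction removes W_f = μ_k mg d = (0.11)(0.25)(9.81)(2.4) = 0.6475 J
Energy reaching the spring: E = 20.846 − 0.6475 = 20.199 J
At max compression ½kx² = E ⇒ x = √(2E/k) = √(2 × 20.199/590) = 0.2617 m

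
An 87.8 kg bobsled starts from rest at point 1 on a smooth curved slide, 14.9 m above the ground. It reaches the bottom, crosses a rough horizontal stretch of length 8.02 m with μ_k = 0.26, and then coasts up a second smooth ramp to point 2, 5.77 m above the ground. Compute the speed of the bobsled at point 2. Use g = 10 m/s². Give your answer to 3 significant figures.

Energy at 1: mgh₁ = (87.8)(10)(14.9) = 13082 J
Friction loss: W_f = μ_k mg d = 1831 J
At 2: ½mv² + mgh₂ = mgh₁ − W_f
½mv² = 13082 − 1831 − 5066.1 = 6185.3 J
v = √(2 × 6185.3/87.8) = 11.87 m/s

v = 11.9 m/s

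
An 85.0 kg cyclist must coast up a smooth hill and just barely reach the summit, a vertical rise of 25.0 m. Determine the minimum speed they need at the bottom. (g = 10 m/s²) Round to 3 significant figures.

At the top they are momentarily at rest, so all KE converts to PE: ½mv² = mgh
v = √(2gh) = √(2 × 10 × 25.0) = 22.36 m/s

v = 22.4 m/s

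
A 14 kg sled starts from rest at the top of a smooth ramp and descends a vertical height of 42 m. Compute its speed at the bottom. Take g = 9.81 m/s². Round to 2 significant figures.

v = 29 m/s

Mechanical energy is conserved (no friction): mgh = ½mv²
v = √(2gh) = √(2 × 9.81 × 42) = √824.04 = 28.71 m/s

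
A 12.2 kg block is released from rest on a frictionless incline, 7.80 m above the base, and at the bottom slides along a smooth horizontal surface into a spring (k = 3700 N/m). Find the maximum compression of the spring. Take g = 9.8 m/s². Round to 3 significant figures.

Energy conservation (no friction) from release to max compression: mgh = ½kx²
x = √(2mgh/k) = √(2 × 12.2 × 9.8 × 7.80 / 3700) = 0.7100 m

x = 0.710 m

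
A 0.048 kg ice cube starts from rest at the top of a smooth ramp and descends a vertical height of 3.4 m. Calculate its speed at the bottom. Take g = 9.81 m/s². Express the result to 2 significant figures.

By conservation of mechanical energy, mgh = ½mv²
v = √(2gh) = √(2 × 9.81 × 3.4) = √66.708 = 8.167 m/s

v = 8.2 m/s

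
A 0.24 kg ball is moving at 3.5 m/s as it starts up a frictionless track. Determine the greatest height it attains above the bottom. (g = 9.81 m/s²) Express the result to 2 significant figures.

h = 0.62 m

By energy conservation, ½mv² = mgh
h = v²/(2g) = 3.5²/(2 × 9.81) = 0.6244 m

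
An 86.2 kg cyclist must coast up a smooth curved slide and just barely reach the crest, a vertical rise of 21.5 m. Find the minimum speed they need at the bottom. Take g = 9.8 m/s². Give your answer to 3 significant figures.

v = 20.5 m/s

At the top they are momentarily at rest, so all KE converts to PE: ½mv² = mgh
v = √(2gh) = √(2 × 9.8 × 21.5) = 20.53 m/s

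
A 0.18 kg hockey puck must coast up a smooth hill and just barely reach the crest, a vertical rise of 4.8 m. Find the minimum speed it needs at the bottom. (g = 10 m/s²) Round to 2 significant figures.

At the top it is momentarily at rest, so all KE converts to PE: ½mv² = mgh
v = √(2gh) = √(2 × 10 × 4.8) = 9.798 m/s

v = 9.8 m/s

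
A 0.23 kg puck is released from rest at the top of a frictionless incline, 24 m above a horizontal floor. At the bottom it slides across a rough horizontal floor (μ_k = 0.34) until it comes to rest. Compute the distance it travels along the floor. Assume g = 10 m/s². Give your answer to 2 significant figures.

Applying the work–energy principle:
At rest all PE has been dissipated by friction: mgh = μ_k m g d
d = h/μ_k = 24/0.34 = 70.59 m

d = 71 m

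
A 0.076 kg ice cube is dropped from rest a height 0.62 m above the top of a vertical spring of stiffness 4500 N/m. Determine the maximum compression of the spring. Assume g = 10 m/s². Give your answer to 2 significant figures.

x = 0.015 m

Measuring PE from the top of the relaxed spring, at max compression the cube has dropped H + x with zero KE, so:
mg(H + x) = ½kx²
½(4500)x² − (0.076)(10)x − (0.076)(10)(0.62) = 0
2250x² − 0.7600x − 0.4712 = 0
x = [0.7600 + √(0.5776 + 4240.8)]/(2 × 2250) = 0.01464 m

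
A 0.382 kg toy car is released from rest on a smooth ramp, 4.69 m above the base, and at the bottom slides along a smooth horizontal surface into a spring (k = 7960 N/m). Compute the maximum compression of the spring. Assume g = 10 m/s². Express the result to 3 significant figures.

Energy conservation (no friction) from release to max compression: mgh = ½kx²
x = √(2mgh/k) = √(2 × 0.382 × 10 × 4.69 / 7960) = 0.06709 m

x = 0.0671 m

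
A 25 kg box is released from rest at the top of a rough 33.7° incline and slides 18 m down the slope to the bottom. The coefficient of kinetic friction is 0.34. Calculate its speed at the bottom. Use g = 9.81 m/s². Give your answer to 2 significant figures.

v = 9.8 m/s

Work–energy: mg(L sinθ) − μ_k(mg cosθ)L = ½mv²
mgh = mgL sinθ = (25)(9.81)(18)sin33.7° = 2449.4 J
W_f = μ_k mg cosθ · L = (0.34)(25)(9.81)cos33.7°·18 = 1249 J
½mv² = 2449.4 − 1249 = 1200.7 J
v = √(2 × 1200.7/25) = 9.801 m/s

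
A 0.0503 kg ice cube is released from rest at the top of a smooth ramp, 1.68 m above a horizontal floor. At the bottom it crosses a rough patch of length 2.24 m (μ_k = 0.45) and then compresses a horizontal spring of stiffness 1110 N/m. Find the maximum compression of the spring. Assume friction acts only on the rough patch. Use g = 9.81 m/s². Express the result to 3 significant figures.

x = 0.0244 m

Initial energy: E₁ = mgh = (0.0503)(9.81)(1.68) = 0.82898 J
Friction removes W_f = μ_k mg d = (0.45)(0.0503)(9.81)(2.24) = 0.4974 J
Energy reaching the spring: E = 0.82898 − 0.4974 = 0.33159 J
At max compression ½kx² = E ⇒ x = √(2E/k) = √(2 × 0.33159/1110) = 0.02444 m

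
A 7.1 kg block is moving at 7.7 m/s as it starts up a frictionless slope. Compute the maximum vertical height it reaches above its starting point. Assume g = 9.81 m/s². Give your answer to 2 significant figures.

h = 3.0 m

By energy conservation, ½mv² = mgh
h = v²/(2g) = 7.7²/(2 × 9.81) = 3.022 m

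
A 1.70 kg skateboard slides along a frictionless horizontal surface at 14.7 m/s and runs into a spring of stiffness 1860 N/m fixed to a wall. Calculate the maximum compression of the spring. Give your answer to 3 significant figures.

Conservation of energy between contact and max compression: ½mv² = ½kx²
x = v√(m/k) = 14.7 × √(1.70/1860) = 0.4444 m

x = 0.444 m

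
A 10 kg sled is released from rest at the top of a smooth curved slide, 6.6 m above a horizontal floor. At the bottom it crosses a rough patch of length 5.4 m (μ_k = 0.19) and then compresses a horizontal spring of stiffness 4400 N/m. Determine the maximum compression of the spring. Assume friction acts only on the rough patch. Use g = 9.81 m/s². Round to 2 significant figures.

x = 0.50 m

Initial energy: E₁ = mgh = (10)(9.81)(6.6) = 647.46 J
Friction removes W_f = μ_k mg d = (0.19)(10)(9.81)(5.4) = 100.7 J
Energy reaching the spring: E = 647.46 − 100.7 = 546.81 J
At max compression ½kx² = E ⇒ x = √(2E/k) = √(2 × 546.81/4400) = 0.4985 m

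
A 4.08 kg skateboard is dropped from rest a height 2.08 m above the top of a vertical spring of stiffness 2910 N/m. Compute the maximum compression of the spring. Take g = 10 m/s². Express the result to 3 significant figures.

x = 0.256 m

Let x be the compression. The total drop is H + x, and the skateboard is instantaneously at rest at max compression, so energy conservation gives:
mg(H + x) = ½kx²
½(2910)x² − (4.08)(10)x − (4.08)(10)(2.08) = 0
1455x² − 40.80x − 84.86 = 0
x = [40.80 + √(1665 + 493908)]/(2 × 1455) = 0.2559 m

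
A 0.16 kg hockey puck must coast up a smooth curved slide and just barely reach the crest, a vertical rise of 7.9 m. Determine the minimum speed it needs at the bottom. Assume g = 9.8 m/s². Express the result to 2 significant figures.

At the top it is momentarily at rest, so all KE converts to PE: ½mv² = mgh
v = √(2gh) = √(2 × 9.8 × 7.9) = 12.44 m/s

v = 12 m/s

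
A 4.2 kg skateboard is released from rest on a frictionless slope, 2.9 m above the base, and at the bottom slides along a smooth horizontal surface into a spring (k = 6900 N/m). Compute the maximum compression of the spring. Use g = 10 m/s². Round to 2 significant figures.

Energy conservation (no friction) from release to max compression: mgh = ½kx²
x = √(2mgh/k) = √(2 × 4.2 × 10 × 2.9 / 6900) = 0.1879 m

x = 0.19 m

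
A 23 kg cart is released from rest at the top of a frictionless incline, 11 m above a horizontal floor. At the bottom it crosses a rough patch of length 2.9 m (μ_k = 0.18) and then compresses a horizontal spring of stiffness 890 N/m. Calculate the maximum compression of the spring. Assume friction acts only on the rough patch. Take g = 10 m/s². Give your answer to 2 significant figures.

x = 2.3 m

Initial energy: E₁ = mgh = (23)(10)(11) = 2530.0 J
Friction removes W_f = μ_k mg d = (0.18)(23)(10)(2.9) = 120.1 J
Energy reaching the spring: E = 2530.0 − 120.1 = 2409.9 J
At max compression ½kx² = E ⇒ x = √(2E/k) = √(2 × 2409.9/890) = 2.327 m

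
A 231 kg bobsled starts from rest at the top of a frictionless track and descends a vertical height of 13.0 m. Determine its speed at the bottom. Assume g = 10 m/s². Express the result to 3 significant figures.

Mechanical energy is conserved (no friction): mgh = ½mv²
v = √(2gh) = √(2 × 10 × 13.0) = √260.00 = 16.12 m/s

v = 16.1 m/s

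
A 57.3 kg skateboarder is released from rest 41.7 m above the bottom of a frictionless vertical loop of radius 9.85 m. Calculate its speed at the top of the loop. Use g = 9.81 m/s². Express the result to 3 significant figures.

v = 20.8 m/s

Energy conservation: mgh = ½mv_top² + mg(2r)
v_top² = 2g(h − 2r) = 2(9.81)(41.7 − 19.70) = 431.6
v_top = 20.78 m/s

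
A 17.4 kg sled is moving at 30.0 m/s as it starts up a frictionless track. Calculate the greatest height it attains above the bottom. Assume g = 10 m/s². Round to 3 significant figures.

h = 45.0 m

By energy conservation, ½mv² = mgh
h = v²/(2g) = 30.0²/(2 × 10) = 45.00 m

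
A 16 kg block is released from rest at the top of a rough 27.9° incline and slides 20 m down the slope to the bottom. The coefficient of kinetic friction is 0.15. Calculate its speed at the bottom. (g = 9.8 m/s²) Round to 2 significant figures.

Taking the bottom as reference, mgh = ½mv² + μ_k N L with h = L sinθ, N = mg cosθ:
mgh = mgL sinθ = (16)(9.8)(20)sin27.9° = 1467.4 J
W_f = μ_k mg cosθ · L = (0.15)(16)(9.8)cos27.9°·20 = 415.7 J
½mv² = 1467.4 − 415.7 = 1051.7 J
v = √(2 × 1051.7/16) = 11.47 m/s

v = 11 m/s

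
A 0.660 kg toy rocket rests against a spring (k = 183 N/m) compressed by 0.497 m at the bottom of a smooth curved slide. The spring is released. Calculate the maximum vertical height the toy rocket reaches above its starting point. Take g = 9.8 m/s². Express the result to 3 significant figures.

Energy conservation from release to the highest point: ½kx² = mgh
h = kx²/(2mg) = (183)(0.497)²/(2 × 0.660 × 9.8) = 3.494 m

h = 3.49 m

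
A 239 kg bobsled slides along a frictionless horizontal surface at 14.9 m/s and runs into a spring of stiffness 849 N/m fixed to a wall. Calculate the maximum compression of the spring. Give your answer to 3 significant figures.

All KE is stored as spring PE at maximum compression: ½mv² = ½kx²
x = v√(m/k) = 14.9 × √(239/849) = 7.906 m

x = 7.91 m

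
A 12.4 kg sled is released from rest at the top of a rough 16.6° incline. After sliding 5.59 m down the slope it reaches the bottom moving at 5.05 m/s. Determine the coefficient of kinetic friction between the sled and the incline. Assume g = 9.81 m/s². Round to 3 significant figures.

mgh = ½mv² + μ_k (mg cosθ) L, with h = L sinθ
mgL sinθ = 194.27 J; ½mv² = 158.12 J
W_f = 194.27 − 158.12 = 36.15 J
μ_k = W_f/(mg cosθ · L) = 36.15/(116.6 × 5.59) = 0.05547

μ_k = 0.0555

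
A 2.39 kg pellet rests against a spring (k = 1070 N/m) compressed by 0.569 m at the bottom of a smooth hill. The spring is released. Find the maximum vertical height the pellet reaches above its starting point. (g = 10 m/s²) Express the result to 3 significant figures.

h = 7.25 m

All spring PE becomes gravitational PE at the highest point: ½kx² = mgh
h = kx²/(2mg) = (1070)(0.569)²/(2 × 2.39 × 10) = 7.247 m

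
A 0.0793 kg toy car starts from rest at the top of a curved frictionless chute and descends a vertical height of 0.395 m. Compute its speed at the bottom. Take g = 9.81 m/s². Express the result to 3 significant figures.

v = 2.78 m/s

By conservation of mechanical energy, mgh = ½mv²
The mass cancels from both sides.
v = √(2gh) = √(2 × 9.81 × 0.395) = √7.7499 = 2.784 m/s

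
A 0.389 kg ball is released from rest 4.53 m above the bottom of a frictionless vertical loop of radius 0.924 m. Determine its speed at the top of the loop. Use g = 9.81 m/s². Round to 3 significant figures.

v = 7.25 m/s

Energy conservation: mgh = ½mv_top² + mg(2r)
v_top² = 2g(h − 2r) = 2(9.81)(4.53 − 1.848) = 52.62
v_top = 7.254 m/s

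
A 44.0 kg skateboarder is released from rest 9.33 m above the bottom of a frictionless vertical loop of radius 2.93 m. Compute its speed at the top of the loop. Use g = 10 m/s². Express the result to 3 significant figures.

v = 8.33 m/s

Energy conservation: mgh = ½mv_top² + mg(2r)
v_top² = 2g(h − 2r) = 2(10)(9.33 − 5.860) = 69.40
v_top = 8.331 m/s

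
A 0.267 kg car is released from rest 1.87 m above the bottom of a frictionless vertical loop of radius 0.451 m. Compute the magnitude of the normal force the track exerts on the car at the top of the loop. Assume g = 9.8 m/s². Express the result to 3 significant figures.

Energy from release to top (height 2r): mgh = ½mv_top² + mg(2r)
v_top² = 2g(h − 2r) = 2(9.8)(1.87 − 0.9020) = 18.973 m²/s²
At the top, both N and weight point toward the centre: N + mg = mv_top²/r
N = m(v_top²/r − g) = 0.267(18.973/0.451 − 9.8) = 8.616 N

N = 8.62 N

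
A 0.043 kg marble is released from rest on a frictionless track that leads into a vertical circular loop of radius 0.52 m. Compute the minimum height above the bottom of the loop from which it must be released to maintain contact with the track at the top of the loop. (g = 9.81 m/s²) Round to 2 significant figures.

h = 1.3 m

At the top, for minimum speed gravity alone supplies the centripetal force: mg = mv_top²/r ⇒ v_top² = gr = 5.101 m²/s²
Energy conservation from release height h to the top (height 2r): mgh = ½mv_top² + mg(2r)
h = v_top²/(2g) + 2r = r/2 + 2r = 5r/2 = 1.300 m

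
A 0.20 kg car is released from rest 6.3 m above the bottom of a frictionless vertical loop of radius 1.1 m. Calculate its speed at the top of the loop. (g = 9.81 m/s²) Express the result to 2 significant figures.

v = 9.0 m/s

Energy conservation: mgh = ½mv_top² + mg(2r)
v_top² = 2g(h − 2r) = 2(9.81)(6.3 − 2.200) = 80.44
v_top = 8.969 m/s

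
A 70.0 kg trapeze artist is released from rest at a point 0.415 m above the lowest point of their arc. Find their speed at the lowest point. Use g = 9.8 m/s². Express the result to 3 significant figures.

v = 2.85 m/s

Energy conservation between the two points: mgh = ½mv²
v = √(2gh) = √(2 × 9.8 × 0.415) = √8.1340 = 2.852 m/s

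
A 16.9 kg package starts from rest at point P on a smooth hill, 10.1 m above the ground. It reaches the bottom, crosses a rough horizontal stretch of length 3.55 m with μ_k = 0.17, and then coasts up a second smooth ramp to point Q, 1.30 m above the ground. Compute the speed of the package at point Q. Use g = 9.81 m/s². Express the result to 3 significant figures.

v = 12.7 m/s

Energy at P: mgh₁ = (16.9)(9.81)(10.1) = 1674.5 J
Friction loss: W_f = μ_k mg d = 100.1 J
At Q: ½mv² + mgh₂ = mgh₁ − W_f
½mv² = 1674.5 − 100.1 − 215.53 = 1358.9 J
v = √(2 × 1358.9/16.9) = 12.68 m/s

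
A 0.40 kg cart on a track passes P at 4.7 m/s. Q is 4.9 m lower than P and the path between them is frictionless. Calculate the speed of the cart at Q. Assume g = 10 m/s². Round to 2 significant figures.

By conservation of mechanical energy, ½mv₀² + mgh = ½mv²
v² = v₀² + 2gh = (4.7)² + 2(10)(4.9) = 120.09
v = √120.09 = 10.96 m/s

v = 11 m/s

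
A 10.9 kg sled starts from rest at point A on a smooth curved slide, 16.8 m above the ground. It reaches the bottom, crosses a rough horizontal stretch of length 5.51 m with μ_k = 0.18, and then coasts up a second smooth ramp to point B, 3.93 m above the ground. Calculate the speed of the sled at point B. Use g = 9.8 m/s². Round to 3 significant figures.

v = 15.3 m/s

Energy at A: mgh₁ = (10.9)(9.8)(16.8) = 1794.6 J
Friction loss: W_f = μ_k mg d = 105.9 J
At B: ½mv² + mgh₂ = mgh₁ − W_f
½mv² = 1794.6 − 105.9 − 419.80 = 1268.8 J
v = √(2 × 1268.8/10.9) = 15.26 m/s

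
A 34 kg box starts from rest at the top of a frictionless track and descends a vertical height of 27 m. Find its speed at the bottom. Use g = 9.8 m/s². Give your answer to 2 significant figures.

v = 23 m/s

Equating total energy at the two states: mgh = ½mv²
v = √(2gh) = √(2 × 9.8 × 27) = √529.20 = 23.00 m/s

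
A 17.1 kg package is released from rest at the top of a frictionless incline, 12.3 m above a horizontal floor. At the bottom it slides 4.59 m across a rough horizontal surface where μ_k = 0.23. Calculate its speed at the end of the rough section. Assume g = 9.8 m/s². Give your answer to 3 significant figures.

Applying the work–energy principle:
mgh = ½mv² + μ_k m g d
W_f = μ_k mg d = (0.23)(17.1)(9.8)(4.59) = 176.9 J
½mv² = mgh − W_f = 2061.2 − 176.9 = 1884.3 J
v = √(2 × 1884.3/17.1) = 14.85 m/s

v = 14.8 m/s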